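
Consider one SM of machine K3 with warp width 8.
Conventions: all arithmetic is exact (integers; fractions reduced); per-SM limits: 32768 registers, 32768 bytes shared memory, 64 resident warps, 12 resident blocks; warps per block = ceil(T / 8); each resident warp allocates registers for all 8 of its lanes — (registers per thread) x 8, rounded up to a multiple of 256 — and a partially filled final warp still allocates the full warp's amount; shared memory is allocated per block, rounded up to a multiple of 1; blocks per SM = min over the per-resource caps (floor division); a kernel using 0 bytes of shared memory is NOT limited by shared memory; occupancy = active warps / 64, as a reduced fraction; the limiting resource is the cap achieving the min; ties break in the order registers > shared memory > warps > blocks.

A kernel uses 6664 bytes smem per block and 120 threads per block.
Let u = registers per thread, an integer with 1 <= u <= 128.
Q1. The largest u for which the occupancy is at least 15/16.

Answer: u = 64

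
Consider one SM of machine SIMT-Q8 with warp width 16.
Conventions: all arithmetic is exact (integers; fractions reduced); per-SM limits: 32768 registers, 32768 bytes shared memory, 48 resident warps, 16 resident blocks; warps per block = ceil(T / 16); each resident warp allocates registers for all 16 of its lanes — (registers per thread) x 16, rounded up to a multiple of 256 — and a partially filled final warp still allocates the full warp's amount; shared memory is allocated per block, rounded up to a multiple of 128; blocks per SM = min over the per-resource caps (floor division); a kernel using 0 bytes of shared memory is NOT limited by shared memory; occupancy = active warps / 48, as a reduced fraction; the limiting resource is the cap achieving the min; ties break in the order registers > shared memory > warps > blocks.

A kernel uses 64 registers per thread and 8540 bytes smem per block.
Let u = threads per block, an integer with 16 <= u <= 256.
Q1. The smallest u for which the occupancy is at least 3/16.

Answer: u = 33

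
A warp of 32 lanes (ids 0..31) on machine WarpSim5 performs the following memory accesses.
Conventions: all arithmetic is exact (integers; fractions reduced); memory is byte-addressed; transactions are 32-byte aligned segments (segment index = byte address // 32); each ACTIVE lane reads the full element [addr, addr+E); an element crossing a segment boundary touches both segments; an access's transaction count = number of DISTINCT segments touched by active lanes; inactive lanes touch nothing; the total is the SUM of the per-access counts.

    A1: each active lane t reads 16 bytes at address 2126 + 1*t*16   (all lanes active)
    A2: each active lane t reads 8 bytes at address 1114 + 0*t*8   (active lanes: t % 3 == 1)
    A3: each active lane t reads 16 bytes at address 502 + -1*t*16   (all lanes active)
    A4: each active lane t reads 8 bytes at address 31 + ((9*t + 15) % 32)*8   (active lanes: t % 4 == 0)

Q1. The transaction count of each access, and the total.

A1: 17 transactions
A2: 2 transactions
A3: 17 transactions
A4: 8 transactions

Answer: 17,2,17,8; total 44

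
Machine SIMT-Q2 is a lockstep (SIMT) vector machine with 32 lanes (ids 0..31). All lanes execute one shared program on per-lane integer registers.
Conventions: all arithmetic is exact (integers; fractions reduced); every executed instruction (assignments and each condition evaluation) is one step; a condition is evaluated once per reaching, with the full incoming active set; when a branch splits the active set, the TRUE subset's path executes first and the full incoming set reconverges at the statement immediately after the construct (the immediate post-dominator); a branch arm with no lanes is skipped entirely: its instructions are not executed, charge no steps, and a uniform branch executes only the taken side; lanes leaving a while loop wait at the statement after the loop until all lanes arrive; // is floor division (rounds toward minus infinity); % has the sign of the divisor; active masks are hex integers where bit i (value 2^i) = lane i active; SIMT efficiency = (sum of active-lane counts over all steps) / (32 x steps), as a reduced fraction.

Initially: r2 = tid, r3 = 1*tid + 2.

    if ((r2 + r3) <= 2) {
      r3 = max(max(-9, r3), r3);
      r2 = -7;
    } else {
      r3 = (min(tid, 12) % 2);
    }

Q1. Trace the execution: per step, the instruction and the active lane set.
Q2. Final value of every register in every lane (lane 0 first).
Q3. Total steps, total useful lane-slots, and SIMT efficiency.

step 0: eval ((r2 + r3) <= 2)        0xffffffff
step 1: r3 <- max(max(-9, r3), r3)   0x00000001
step 2: r2 <- -7                     0x00000001
step 3: r3 <- (min(tid, 12) % 2)     0xfffffffe

Answer: 4 steps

r2: -7,1,2,3,4,5,6,7,8,9,10,11,12,13,14,15,16,17,18,19,20,21,22,23,24,25,26,27,28,29,30,31
r3: 2,1,0,1,0,1,0,1,0,1,0,1,0,0,0,0,0,0,0,0,0,0,0,0,0,0,0,0,0,0,0,0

steps = 4; useful = 65; efficiency = 65/128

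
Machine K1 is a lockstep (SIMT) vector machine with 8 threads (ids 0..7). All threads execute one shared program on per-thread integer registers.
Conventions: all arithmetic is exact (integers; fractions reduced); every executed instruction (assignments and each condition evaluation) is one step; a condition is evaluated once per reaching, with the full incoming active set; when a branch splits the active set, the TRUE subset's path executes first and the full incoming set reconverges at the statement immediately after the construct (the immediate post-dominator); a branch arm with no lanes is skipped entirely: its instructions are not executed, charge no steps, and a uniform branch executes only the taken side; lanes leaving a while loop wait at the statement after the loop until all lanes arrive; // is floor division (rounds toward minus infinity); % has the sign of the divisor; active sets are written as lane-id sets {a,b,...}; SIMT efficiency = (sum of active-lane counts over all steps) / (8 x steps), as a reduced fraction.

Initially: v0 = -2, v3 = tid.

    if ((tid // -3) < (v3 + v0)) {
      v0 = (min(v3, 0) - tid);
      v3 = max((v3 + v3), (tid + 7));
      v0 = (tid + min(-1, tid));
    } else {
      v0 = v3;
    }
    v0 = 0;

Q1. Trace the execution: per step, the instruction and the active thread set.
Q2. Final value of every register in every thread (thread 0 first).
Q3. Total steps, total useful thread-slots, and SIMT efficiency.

step 0: eval ((tid // -3) < (v3 + v0)) {0,1,2,3,4,5,6,7}
step 1: v0 <- (min(v3, 0) - tid)     {2,3,4,5,6,7}
step 2: v3 <- max((v3 + v3), (tid + 7)) {2,3,4,5,6,7}
step 3: v0 <- (tid + min(-1, tid))   {2,3,4,5,6,7}
step 4: v0 <- v3                     {0,1}
step 5: v0 <- 0                      {0,1,2,3,4,5,6,7}

Answer: 6 steps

v0: 0,0,0,0,0,0,0,0
v3: 0,1,9,10,11,12,13,14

steps = 6; useful = 36; efficiency = 36/48 = 3/4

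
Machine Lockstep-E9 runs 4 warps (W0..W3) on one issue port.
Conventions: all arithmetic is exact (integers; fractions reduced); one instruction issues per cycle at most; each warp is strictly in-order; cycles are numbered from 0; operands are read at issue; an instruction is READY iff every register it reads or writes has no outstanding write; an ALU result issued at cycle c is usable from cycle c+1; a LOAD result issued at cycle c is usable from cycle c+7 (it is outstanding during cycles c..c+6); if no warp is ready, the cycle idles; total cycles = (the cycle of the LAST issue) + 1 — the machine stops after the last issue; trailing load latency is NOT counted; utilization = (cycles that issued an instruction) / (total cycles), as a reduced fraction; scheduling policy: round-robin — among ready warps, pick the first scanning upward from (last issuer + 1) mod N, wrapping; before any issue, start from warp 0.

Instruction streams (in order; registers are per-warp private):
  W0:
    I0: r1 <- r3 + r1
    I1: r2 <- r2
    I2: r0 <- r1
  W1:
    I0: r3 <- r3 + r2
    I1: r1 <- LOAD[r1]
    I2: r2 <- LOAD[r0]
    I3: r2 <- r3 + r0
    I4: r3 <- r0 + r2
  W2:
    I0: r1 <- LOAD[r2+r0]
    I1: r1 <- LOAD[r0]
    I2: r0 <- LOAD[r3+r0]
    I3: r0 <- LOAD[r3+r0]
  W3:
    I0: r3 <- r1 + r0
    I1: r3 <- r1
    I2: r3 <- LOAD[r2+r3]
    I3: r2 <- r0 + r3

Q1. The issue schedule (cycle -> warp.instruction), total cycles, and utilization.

cycle 0: W0.I0
cycle 1: W1.I0
cycle 2: W2.I0
cycle 3: W3.I0
cycle 4: W0.I1
cycle 5: W1.I1
cycle 6: W3.I1
cycle 7: W0.I2
cycle 8: W1.I2
cycle 9: W2.I1
cycle 10: W3.I2
cycle 11: W2.I2
cycle 12: idle
cycle 13: idle
cycle 14: idle
cycle 15: W1.I3
cycle 16: W1.I4
cycle 17: W3.I3
cycle 18: W2.I3

Answer: 19 cycles, utilization 16/19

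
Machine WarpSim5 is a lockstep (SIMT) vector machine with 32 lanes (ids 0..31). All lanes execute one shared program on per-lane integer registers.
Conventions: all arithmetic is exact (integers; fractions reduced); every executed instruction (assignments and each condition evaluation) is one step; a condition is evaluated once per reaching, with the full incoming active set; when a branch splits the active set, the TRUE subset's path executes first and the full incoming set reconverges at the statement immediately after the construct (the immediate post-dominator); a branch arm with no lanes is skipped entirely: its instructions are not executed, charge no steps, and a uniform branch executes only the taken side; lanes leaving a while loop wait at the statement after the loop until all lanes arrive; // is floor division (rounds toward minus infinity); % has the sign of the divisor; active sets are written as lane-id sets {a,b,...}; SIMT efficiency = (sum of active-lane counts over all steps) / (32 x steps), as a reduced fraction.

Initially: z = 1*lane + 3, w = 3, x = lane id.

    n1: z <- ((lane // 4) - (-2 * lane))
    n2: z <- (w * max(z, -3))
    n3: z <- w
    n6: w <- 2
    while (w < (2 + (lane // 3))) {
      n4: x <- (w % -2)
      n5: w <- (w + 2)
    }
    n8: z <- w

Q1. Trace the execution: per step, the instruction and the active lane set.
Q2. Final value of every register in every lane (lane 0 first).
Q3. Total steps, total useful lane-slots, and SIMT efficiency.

step 0: z <- ((lane // 4) - (-2 * lane)) {0,1,2,3,4,5,6,7,8,9,10,11,12,13,14,15,16,17,18,19,20,21,22,23,24,25,26,27,28,29,30,31}
step 1: z <- (w * max(z, -3))        {0,1,2,3,4,5,6,7,8,9,10,11,12,13,14,15,16,17,18,19,20,21,22,23,24,25,26,27,28,29,30,31}
step 2: z <- w                       {0,1,2,3,4,5,6,7,8,9,10,11,12,13,14,15,16,17,18,19,20,21,22,23,24,25,26,27,28,29,30,31}
step 3: w <- 2                       {0,1,2,3,4,5,6,7,8,9,10,11,12,13,14,15,16,17,18,19,20,21,22,23,24,25,26,27,28,29,30,31}
step 4: eval (w < (2 + (lane // 3))) {0,1,2,3,4,5,6,7,8,9,10,11,12,13,14,15,16,17,18,19,20,21,22,23,24,25,26,27,28,29,30,31}
step 5: x <- (w % -2)                {3,4,5,6,7,8,9,10,11,12,13,14,15,16,17,18,19,20,21,22,23,24,25,26,27,28,29,30,31}
step 6: w <- (w + 2)                 {3,4,5,6,7,8,9,10,11,12,13,14,15,16,17,18,19,20,21,22,23,24,25,26,27,28,29,30,31}
step 7: eval (w < (2 + (lane // 3))) {3,4,5,6,7,8,9,10,11,12,13,14,15,16,17,18,19,20,21,22,23,24,25,26,27,28,29,30,31}
step 8: x <- (w % -2)                {9,10,11,12,13,14,15,16,17,18,19,20,21,22,23,24,25,26,27,28,29,30,31}
step 9: w <- (w + 2)                 {9,10,11,12,13,14,15,16,17,18,19,20,21,22,23,24,25,26,27,28,29,30,31}
step 10: eval (w < (2 + (lane // 3))) {9,10,11,12,13,14,15,16,17,18,19,20,21,22,23,24,25,26,27,28,29,30,31}
step 11: x <- (w % -2)                {15,16,17,18,19,20,21,22,23,24,25,26,27,28,29,30,31}
step 12: w <- (w + 2)                 {15,16,17,18,19,20,21,22,23,24,25,26,27,28,29,30,31}
step 13: eval (w < (2 + (lane // 3))) {15,16,17,18,19,20,21,22,23,24,25,26,27,28,29,30,31}
step 14: x <- (w % -2)                {21,22,23,24,25,26,27,28,29,30,31}
step 15: w <- (w + 2)                 {21,22,23,24,25,26,27,28,29,30,31}
step 16: eval (w < (2 + (lane // 3))) {21,22,23,24,25,26,27,28,29,30,31}
step 17: x <- (w % -2)                {27,28,29,30,31}
step 18: w <- (w + 2)                 {27,28,29,30,31}
step 19: eval (w < (2 + (lane // 3))) {27,28,29,30,31}
step 20: z <- w                       {0,1,2,3,4,5,6,7,8,9,10,11,12,13,14,15,16,17,18,19,20,21,22,23,24,25,26,27,28,29,30,31}

Answer: 21 steps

z: 2,2,2,4,4,4,4,4,4,6,6,6,6,6,6,8,8,8,8,8,8,10,10,10,10,10,10,12,12,12,12,12
w: 2,2,2,4,4,4,4,4,4,6,6,6,6,6,6,8,8,8,8,8,8,10,10,10,10,10,10,12,12,12,12,12
x: 0,1,2,0,0,0,0,0,0,0,0,0,0,0,0,0,0,0,0,0,0,0,0,0,0,0,0,0,0,0,0,0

steps = 21; useful = 447; efficiency = 447/672 = 149/224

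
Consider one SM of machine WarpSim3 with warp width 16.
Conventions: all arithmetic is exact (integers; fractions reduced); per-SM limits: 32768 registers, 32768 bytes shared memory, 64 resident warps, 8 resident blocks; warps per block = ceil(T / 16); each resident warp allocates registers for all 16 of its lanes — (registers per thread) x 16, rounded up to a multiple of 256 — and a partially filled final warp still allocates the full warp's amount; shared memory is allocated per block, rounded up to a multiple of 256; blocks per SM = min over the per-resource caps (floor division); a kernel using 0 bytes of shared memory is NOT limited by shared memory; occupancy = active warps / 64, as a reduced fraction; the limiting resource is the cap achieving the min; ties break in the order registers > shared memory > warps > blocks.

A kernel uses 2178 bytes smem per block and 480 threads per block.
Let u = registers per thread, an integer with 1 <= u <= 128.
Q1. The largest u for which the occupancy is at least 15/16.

Answer: u = 32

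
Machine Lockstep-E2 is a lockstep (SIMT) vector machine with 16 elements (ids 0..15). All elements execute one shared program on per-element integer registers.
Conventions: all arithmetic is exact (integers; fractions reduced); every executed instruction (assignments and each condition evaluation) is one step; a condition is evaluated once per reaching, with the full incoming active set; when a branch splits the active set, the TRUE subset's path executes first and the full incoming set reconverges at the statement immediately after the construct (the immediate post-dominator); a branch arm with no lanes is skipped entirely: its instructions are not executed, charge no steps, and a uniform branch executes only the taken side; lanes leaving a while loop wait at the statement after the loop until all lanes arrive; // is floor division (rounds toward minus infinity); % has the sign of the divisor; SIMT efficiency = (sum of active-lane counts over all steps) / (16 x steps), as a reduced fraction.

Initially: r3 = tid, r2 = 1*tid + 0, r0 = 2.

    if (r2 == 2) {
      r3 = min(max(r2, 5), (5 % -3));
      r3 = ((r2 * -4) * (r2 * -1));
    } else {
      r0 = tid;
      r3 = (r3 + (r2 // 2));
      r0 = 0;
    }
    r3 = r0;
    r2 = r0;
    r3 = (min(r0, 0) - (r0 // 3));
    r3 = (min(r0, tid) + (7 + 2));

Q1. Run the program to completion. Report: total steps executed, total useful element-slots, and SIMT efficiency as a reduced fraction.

Answer: 10 steps, 127 useful, 127/160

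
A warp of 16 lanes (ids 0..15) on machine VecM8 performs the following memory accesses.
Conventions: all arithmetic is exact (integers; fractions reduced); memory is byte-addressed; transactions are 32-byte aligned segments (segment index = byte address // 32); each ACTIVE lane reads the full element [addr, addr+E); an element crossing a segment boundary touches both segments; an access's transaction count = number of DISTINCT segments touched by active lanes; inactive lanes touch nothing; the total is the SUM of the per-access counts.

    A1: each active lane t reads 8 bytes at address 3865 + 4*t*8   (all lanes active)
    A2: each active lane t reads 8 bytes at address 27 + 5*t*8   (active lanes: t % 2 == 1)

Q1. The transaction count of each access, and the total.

A1: 17 transactions
A2: 8 transactions

Answer: 17,8; total 25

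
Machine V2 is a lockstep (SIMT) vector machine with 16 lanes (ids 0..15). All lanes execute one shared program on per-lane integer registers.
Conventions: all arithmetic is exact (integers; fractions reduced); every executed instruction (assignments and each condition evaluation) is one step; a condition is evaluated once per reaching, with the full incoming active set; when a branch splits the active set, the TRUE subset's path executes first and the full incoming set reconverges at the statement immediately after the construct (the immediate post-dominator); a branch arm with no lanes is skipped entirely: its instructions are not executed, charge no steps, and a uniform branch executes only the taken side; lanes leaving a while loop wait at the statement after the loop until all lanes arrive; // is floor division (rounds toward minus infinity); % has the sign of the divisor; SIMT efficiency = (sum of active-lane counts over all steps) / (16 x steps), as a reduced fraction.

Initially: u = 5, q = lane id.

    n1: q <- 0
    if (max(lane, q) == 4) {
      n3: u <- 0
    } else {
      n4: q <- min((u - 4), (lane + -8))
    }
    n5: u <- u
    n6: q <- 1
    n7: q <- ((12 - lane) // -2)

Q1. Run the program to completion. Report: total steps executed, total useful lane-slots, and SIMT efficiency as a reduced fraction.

Answer: 7 steps, 96 useful, 6/7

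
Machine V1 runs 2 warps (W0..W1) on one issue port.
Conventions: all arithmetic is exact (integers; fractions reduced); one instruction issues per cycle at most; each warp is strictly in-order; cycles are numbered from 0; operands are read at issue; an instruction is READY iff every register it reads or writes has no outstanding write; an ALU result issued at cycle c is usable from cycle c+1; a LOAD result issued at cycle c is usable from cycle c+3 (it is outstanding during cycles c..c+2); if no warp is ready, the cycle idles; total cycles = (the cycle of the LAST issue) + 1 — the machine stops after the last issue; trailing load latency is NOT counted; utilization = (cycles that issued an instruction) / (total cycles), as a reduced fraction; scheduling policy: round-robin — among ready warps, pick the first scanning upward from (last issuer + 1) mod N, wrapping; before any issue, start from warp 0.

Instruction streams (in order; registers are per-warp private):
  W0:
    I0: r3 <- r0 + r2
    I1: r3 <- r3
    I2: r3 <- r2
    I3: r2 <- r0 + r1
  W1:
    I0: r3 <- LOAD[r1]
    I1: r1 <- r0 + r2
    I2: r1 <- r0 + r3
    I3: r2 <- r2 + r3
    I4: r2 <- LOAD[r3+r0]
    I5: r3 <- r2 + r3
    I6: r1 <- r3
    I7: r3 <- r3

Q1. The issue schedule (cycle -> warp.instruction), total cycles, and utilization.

cycle 0: W0.I0
cycle 1: W1.I0
cycle 2: W0.I1
cycle 3: W1.I1
cycle 4: W0.I2
cycle 5: W1.I2
cycle 6: W0.I3
cycle 7: W1.I3
cycle 8: W1.I4
cycle 9: idle
cycle 10: idle
cycle 11: W1.I5
cycle 12: W1.I6
cycle 13: W1.I7

Answer: 14 cycles, utilization 6/7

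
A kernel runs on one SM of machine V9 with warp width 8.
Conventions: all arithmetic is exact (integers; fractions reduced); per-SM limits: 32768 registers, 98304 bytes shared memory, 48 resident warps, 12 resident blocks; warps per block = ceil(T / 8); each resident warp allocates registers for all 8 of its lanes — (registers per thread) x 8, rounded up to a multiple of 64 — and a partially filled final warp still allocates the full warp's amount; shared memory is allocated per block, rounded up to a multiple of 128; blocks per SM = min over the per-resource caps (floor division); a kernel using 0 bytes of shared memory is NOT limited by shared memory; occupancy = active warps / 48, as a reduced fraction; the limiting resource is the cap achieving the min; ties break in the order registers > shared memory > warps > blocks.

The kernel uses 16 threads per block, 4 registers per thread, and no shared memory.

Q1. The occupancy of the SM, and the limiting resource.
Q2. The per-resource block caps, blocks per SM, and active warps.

Answer: occupancy 1/2, limited by blocks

registers: 256 blocks
shared memory: no limit (kernel uses none)
warps: 24 blocks
blocks: 12 blocks

Answer: 12 blocks, 24 active warps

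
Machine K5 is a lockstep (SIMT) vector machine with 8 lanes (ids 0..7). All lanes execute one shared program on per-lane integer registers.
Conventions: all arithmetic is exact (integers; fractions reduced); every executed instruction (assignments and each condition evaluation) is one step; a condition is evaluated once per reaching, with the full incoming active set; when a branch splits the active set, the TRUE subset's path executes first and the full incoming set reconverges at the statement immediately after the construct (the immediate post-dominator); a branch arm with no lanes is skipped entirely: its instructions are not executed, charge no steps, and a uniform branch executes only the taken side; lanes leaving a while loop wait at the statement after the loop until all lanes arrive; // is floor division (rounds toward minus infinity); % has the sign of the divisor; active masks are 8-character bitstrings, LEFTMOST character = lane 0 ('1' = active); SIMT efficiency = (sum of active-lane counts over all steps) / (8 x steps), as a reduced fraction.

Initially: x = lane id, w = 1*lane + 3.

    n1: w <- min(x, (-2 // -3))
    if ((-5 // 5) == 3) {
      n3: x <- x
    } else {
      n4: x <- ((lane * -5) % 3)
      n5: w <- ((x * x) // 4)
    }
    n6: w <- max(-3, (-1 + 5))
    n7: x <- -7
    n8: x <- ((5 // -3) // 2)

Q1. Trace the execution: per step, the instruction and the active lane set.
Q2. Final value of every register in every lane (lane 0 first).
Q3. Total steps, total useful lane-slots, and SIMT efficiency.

step 0: w <- min(x, (-2 // -3))      11111111
step 1: eval ((-5 // 5) == 3)        11111111
step 2: x <- ((lane * -5) % 3)       11111111
step 3: w <- ((x * x) // 4)          11111111
step 4: w <- max(-3, (-1 + 5))       11111111
step 5: x <- -7                      11111111
step 6: x <- ((5 // -3) // 2)        11111111

Answer: 7 steps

x: -1,-1,-1,-1,-1,-1,-1,-1
w: 4,4,4,4,4,4,4,4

steps = 7; useful = 56; efficiency = 56/56 = 1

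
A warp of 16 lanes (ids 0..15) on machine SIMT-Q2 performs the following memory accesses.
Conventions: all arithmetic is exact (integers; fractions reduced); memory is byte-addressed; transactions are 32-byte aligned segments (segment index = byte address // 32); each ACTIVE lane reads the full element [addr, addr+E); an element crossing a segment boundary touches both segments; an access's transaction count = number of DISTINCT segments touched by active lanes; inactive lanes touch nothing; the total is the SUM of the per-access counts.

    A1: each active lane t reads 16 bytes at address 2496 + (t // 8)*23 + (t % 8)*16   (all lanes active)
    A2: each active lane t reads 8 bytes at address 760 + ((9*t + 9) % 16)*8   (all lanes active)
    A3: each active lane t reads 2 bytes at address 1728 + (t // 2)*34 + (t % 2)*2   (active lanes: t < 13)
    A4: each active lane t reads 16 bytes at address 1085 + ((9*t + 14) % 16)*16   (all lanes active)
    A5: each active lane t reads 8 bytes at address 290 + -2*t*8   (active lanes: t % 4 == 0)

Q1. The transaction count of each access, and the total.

A1: 5 transactions
A2: 5 transactions
A3: 7 transactions
A4: 9 transactions
A5: 4 transactions

Answer: 5,5,7,9,4; total 30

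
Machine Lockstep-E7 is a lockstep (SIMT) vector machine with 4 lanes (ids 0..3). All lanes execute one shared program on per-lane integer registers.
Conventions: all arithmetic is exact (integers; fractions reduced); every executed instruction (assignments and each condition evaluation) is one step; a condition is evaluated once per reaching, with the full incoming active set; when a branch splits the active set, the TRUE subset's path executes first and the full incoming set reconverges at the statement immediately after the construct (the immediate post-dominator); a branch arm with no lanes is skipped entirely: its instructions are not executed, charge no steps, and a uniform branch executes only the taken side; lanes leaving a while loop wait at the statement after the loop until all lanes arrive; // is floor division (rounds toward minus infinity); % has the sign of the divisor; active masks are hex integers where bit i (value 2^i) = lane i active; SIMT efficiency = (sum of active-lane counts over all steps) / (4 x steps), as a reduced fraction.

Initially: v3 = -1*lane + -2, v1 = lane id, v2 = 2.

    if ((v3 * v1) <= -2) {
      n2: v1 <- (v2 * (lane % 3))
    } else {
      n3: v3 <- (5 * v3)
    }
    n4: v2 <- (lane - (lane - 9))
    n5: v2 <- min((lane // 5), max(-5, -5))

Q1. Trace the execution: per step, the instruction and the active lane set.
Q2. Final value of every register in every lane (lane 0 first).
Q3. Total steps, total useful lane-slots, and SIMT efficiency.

step 0: eval ((v3 * v1) <= -2)       0xf
step 1: v1 <- (v2 * (lane % 3))      0xe
step 2: v3 <- (5 * v3)               0x1
step 3: v2 <- (lane - (lane - 9))    0xf
step 4: v2 <- min((lane // 5), max(-5, -5)) 0xf

Answer: 5 steps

v3: -10,-3,-4,-5
v1: 0,2,4,0
v2: -5,-5,-5,-5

steps = 5; useful = 16; efficiency = 16/20 = 4/5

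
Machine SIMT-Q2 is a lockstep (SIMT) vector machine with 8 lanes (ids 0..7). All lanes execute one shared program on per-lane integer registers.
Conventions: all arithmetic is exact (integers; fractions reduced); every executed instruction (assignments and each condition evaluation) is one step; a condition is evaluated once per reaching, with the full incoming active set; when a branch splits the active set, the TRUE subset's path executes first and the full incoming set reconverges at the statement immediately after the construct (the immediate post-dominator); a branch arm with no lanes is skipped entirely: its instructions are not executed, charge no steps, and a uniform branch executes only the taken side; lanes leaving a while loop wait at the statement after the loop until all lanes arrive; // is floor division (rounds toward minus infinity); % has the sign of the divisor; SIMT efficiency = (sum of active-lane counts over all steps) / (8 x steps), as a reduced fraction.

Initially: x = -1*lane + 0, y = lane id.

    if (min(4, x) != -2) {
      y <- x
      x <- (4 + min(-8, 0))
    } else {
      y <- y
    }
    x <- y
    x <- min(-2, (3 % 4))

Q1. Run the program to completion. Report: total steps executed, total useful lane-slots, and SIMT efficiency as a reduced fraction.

Answer: 6 steps, 39 useful, 13/16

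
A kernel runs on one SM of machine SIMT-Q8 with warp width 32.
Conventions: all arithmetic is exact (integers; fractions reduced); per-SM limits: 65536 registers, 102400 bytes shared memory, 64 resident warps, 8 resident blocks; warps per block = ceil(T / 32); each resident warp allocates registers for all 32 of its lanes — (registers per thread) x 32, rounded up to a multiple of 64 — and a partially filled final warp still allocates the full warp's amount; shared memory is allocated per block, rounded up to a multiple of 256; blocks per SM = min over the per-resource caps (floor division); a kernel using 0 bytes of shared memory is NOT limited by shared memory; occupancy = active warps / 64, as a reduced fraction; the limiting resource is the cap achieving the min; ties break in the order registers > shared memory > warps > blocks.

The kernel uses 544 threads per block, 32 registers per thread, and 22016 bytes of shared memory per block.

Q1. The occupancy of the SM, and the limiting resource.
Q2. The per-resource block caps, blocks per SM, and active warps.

Answer: occupancy 51/64, limited by registers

registers: 3 blocks
shared memory: 4 blocks
warps: 3 blocks
blocks: 8 blocks

Answer: 3 blocks, 51 active warps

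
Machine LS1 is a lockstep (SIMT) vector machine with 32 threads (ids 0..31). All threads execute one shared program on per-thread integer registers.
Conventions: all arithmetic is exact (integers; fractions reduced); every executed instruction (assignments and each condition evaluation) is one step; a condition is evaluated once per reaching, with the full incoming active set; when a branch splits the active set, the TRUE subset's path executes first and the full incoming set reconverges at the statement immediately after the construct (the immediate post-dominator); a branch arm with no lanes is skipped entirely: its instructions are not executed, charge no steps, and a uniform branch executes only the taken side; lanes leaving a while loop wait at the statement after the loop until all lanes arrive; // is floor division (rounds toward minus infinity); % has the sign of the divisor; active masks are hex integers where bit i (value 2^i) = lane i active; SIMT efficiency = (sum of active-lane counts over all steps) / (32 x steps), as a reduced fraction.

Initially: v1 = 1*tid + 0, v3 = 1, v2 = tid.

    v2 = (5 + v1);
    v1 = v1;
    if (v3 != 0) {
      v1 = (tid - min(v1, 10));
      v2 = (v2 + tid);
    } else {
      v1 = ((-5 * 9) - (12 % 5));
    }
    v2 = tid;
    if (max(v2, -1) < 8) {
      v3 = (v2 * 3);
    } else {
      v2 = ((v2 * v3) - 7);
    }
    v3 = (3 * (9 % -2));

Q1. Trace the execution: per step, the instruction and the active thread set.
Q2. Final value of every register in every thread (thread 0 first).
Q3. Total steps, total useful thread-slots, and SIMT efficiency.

step 0: v2 <- (5 + v1)               0xffffffff
step 1: v1 <- v1                     0xffffffff
step 2: eval (v3 != 0)               0xffffffff
step 3: v1 <- (tid - min(v1, 10))    0xffffffff
step 4: v2 <- (v2 + tid)             0xffffffff
step 5: v2 <- tid                    0xffffffff
step 6: eval (max(v2, -1) < 8)       0xffffffff
step 7: v3 <- (v2 * 3)               0x000000ff
step 8: v2 <- ((v2 * v3) - 7)        0xffffff00
step 9: v3 <- (3 * (9 % -2))         0xffffffff

Answer: 10 steps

v1: 0,0,0,0,0,0,0,0,0,0,0,1,2,3,4,5,6,7,8,9,10,11,12,13,14,15,16,17,18,19,20,21
v3: -3,-3,-3,-3,-3,-3,-3,-3,-3,-3,-3,-3,-3,-3,-3,-3,-3,-3,-3,-3,-3,-3,-3,-3,-3,-3,-3,-3,-3,-3,-3,-3
v2: 0,1,2,3,4,5,6,7,1,2,3,4,5,6,7,8,9,10,11,12,13,14,15,16,17,18,19,20,21,22,23,24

steps = 10; useful = 288; efficiency = 288/320 = 9/10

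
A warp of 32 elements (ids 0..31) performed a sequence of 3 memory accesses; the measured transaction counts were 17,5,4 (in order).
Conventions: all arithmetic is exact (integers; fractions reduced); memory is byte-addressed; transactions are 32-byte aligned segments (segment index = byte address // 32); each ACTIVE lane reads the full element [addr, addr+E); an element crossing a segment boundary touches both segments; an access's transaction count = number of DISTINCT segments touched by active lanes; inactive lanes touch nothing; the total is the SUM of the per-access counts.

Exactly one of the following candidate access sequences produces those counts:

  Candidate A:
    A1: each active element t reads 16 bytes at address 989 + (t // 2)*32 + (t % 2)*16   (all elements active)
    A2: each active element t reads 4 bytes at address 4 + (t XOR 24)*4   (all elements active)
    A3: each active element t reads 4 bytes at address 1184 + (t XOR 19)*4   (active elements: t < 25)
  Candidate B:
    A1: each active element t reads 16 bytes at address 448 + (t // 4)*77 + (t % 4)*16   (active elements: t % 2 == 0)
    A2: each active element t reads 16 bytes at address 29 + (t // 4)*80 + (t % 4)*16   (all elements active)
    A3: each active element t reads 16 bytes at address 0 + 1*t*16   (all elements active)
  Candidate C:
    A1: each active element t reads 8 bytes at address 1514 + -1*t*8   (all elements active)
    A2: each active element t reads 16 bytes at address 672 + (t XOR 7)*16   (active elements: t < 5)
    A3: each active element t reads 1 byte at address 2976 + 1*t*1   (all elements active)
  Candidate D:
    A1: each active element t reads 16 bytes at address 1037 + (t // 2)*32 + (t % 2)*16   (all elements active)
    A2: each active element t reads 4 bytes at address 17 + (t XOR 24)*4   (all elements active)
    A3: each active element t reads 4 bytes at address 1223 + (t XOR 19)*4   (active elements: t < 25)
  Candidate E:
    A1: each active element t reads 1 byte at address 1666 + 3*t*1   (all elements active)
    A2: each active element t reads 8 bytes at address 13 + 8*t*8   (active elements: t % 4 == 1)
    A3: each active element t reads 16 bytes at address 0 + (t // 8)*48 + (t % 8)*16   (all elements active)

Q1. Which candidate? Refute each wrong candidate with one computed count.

B: A1 gives 19 transactions, not 17
C: A1 gives 9 transactions, not 17
D: A3 gives 5 transactions, not 4
E: A1 gives 3 transactions, not 17
A: all counts match (17,5,4)

Answer: A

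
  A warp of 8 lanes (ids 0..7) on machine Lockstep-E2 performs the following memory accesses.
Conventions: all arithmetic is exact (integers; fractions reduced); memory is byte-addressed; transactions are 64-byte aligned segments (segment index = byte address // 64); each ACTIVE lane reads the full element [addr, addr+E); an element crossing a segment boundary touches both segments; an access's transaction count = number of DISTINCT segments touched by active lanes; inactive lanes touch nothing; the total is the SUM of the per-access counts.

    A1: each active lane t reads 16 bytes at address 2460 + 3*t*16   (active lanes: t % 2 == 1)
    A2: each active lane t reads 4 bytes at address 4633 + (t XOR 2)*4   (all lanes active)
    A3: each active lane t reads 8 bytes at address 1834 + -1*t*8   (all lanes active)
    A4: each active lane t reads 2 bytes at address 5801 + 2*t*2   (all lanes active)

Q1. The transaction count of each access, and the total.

A1: 4 transactions
A2: 1 transaction
A3: 2 transactions
A4: 2 transactions

Answer: 4,1,2,2; total 9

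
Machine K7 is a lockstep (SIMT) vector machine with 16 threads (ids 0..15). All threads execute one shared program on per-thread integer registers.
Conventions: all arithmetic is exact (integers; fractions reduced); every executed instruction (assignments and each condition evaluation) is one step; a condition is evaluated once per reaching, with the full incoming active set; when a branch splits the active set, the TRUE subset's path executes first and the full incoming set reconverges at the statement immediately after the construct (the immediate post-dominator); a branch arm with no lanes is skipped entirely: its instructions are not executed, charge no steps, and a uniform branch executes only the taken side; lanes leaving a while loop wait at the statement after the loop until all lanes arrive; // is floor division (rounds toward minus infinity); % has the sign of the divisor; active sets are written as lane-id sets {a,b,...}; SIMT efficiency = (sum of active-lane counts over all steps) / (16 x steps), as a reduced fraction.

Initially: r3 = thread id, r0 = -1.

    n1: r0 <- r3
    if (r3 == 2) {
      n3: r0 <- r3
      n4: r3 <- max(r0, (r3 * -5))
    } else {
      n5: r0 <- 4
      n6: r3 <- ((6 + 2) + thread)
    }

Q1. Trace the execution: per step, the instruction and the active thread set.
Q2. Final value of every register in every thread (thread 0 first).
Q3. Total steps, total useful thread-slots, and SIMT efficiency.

step 0: r0 <- r3                     {0,1,2,3,4,5,6,7,8,9,10,11,12,13,14,15}
step 1: eval (r3 == 2)               {0,1,2,3,4,5,6,7,8,9,10,11,12,13,14,15}
step 2: r0 <- r3                     {2}
step 3: r3 <- max(r0, (r3 * -5))     {2}
step 4: r0 <- 4                      {0,1,3,4,5,6,7,8,9,10,11,12,13,14,15}
step 5: r3 <- ((6 + 2) + thread)     {0,1,3,4,5,6,7,8,9,10,11,12,13,14,15}

Answer: 6 steps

r3: 8,9,2,11,12,13,14,15,16,17,18,19,20,21,22,23
r0: 4,4,2,4,4,4,4,4,4,4,4,4,4,4,4,4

steps = 6; useful = 64; efficiency = 64/96 = 2/3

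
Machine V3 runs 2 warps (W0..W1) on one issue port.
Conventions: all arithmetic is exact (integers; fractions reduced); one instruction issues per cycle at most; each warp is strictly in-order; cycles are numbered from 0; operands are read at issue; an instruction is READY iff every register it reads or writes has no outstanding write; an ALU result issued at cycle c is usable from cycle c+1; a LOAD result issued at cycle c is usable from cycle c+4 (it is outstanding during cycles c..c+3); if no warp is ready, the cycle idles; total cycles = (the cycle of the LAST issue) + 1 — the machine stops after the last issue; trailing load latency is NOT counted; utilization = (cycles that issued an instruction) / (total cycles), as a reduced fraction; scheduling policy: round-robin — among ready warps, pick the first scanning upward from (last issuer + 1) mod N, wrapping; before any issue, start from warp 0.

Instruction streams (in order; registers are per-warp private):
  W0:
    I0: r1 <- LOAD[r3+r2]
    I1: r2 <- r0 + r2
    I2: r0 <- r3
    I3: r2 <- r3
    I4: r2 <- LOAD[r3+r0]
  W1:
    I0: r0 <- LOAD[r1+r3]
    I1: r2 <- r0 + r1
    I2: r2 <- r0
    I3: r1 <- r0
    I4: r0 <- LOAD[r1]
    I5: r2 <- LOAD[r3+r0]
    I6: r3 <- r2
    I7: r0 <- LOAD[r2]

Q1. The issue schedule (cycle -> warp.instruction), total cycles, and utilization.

cycle 0: W0.I0
cycle 1: W1.I0
cycle 2: W0.I1
cycle 3: W0.I2
cycle 4: W0.I3
cycle 5: W1.I1
cycle 6: W0.I4
cycle 7: W1.I2
cycle 8: W1.I3
cycle 9: W1.I4
cycle 10: idle
cycle 11: idle
cycle 12: idle
cycle 13: W1.I5
cycle 14: idle
cycle 15: idle
cycle 16: idle
cycle 17: W1.I6
cycle 18: W1.I7

Answer: 19 cycles, utilization 13/19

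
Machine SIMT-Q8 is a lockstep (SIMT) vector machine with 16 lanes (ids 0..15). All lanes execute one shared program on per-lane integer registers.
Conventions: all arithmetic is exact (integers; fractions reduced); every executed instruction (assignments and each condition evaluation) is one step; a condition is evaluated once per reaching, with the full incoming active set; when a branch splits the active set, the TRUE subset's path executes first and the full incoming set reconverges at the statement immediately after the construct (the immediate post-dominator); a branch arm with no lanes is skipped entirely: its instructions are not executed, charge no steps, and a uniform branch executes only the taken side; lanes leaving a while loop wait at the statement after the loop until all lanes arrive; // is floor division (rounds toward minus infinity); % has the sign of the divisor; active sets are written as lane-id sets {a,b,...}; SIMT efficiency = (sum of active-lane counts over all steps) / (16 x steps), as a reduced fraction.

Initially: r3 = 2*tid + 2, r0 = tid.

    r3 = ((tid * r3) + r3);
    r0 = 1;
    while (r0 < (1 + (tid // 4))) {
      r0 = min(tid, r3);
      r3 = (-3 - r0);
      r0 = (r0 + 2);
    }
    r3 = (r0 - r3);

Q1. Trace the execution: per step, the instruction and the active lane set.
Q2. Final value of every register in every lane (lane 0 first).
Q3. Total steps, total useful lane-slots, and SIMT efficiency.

step 0: r3 <- ((tid * r3) + r3)      {0,1,2,3,4,5,6,7,8,9,10,11,12,13,14,15}
step 1: r0 <- 1                      {0,1,2,3,4,5,6,7,8,9,10,11,12,13,14,15}
step 2: eval (r0 < (1 + (tid // 4))) {0,1,2,3,4,5,6,7,8,9,10,11,12,13,14,15}
step 3: r0 <- min(tid, r3)           {4,5,6,7,8,9,10,11,12,13,14,15}
step 4: r3 <- (-3 - r0)              {4,5,6,7,8,9,10,11,12,13,14,15}
step 5: r0 <- (r0 + 2)               {4,5,6,7,8,9,10,11,12,13,14,15}
step 6: eval (r0 < (1 + (tid // 4))) {4,5,6,7,8,9,10,11,12,13,14,15}
step 7: r3 <- (r0 - r3)              {0,1,2,3,4,5,6,7,8,9,10,11,12,13,14,15}

Answer: 8 steps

r3: -1,-7,-17,-31,13,15,17,19,21,23,25,27,29,31,33,35
r0: 1,1,1,1,6,7,8,9,10,11,12,13,14,15,16,17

steps = 8; useful = 112; efficiency = 112/128 = 7/8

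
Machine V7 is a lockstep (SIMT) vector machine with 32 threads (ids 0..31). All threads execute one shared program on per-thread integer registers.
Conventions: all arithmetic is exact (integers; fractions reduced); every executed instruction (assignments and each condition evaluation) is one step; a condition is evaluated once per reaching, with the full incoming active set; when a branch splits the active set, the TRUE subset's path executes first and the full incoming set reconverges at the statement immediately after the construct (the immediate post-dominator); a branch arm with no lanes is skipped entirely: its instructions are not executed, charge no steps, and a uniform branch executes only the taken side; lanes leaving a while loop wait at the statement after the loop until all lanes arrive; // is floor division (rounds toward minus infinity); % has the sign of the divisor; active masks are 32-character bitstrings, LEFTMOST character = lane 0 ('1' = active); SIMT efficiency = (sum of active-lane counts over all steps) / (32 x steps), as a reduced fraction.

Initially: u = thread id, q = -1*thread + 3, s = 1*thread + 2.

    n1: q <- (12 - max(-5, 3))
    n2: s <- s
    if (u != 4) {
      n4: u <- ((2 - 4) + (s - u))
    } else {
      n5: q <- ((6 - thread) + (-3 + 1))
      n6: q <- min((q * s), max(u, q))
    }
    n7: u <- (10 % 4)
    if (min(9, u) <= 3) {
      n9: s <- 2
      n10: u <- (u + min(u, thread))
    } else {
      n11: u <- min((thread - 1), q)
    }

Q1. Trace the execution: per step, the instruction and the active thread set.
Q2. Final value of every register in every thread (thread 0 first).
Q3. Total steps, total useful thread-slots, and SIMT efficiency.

step 0: q <- (12 - max(-5, 3))       11111111111111111111111111111111
step 1: s <- s                       11111111111111111111111111111111
step 2: eval (u != 4)                11111111111111111111111111111111
step 3: u <- ((2 - 4) + (s - u))     11110111111111111111111111111111
step 4: q <- ((6 - thread) + (-3 + 1)) 00001000000000000000000000000000
step 5: q <- min((q * s), max(u, q)) 00001000000000000000000000000000
step 6: u <- (10 % 4)                11111111111111111111111111111111
step 7: eval (min(9, u) <= 3)        11111111111111111111111111111111
step 8: s <- 2                       11111111111111111111111111111111
step 9: u <- (u + min(u, thread))    11111111111111111111111111111111

Answer: 10 steps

u: 2,3,4,4,4,4,4,4,4,4,4,4,4,4,4,4,4,4,4,4,4,4,4,4,4,4,4,4,4,4,4,4
q: 9,9,9,9,0,9,9,9,9,9,9,9,9,9,9,9,9,9,9,9,9,9,9,9,9,9,9,9,9,9,9,9
s: 2,2,2,2,2,2,2,2,2,2,2,2,2,2,2,2,2,2,2,2,2,2,2,2,2,2,2,2,2,2,2,2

steps = 10; useful = 257; efficiency = 257/320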